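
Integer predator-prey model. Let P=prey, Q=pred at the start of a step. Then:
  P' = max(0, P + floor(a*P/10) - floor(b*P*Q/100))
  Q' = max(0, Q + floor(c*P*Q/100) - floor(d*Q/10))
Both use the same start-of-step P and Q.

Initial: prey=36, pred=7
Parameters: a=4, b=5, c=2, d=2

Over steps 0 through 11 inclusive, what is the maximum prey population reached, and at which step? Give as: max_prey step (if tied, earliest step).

Step 1: prey: 36+14-12=38; pred: 7+5-1=11
Step 2: prey: 38+15-20=33; pred: 11+8-2=17
Step 3: prey: 33+13-28=18; pred: 17+11-3=25
Step 4: prey: 18+7-22=3; pred: 25+9-5=29
Step 5: prey: 3+1-4=0; pred: 29+1-5=25
Step 6: prey: 0+0-0=0; pred: 25+0-5=20
Step 7: prey: 0+0-0=0; pred: 20+0-4=16
Step 8: prey: 0+0-0=0; pred: 16+0-3=13
Step 9: prey: 0+0-0=0; pred: 13+0-2=11
Step 10: prey: 0+0-0=0; pred: 11+0-2=9
Step 11: prey: 0+0-0=0; pred: 9+0-1=8
Max prey = 38 at step 1

Answer: 38 1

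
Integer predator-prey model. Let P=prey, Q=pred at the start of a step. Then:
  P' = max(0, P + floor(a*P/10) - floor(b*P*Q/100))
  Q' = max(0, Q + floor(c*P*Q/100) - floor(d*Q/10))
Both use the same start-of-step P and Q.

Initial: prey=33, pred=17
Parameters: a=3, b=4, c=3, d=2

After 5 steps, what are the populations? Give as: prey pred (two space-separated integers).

Answer: 0 24

Derivation:
Step 1: prey: 33+9-22=20; pred: 17+16-3=30
Step 2: prey: 20+6-24=2; pred: 30+18-6=42
Step 3: prey: 2+0-3=0; pred: 42+2-8=36
Step 4: prey: 0+0-0=0; pred: 36+0-7=29
Step 5: prey: 0+0-0=0; pred: 29+0-5=24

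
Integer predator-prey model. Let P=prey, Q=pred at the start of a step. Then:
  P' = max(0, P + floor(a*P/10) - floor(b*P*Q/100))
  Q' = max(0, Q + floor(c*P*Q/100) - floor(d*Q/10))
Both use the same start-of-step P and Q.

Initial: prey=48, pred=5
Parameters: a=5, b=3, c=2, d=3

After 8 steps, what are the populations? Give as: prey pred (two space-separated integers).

Step 1: prey: 48+24-7=65; pred: 5+4-1=8
Step 2: prey: 65+32-15=82; pred: 8+10-2=16
Step 3: prey: 82+41-39=84; pred: 16+26-4=38
Step 4: prey: 84+42-95=31; pred: 38+63-11=90
Step 5: prey: 31+15-83=0; pred: 90+55-27=118
Step 6: prey: 0+0-0=0; pred: 118+0-35=83
Step 7: prey: 0+0-0=0; pred: 83+0-24=59
Step 8: prey: 0+0-0=0; pred: 59+0-17=42

Answer: 0 42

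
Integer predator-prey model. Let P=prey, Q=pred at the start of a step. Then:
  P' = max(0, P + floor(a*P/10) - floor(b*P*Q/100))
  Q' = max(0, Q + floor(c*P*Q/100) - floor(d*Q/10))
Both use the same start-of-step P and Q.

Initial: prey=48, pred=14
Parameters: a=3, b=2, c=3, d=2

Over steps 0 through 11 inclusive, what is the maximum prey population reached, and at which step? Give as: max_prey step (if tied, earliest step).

Answer: 49 1

Derivation:
Step 1: prey: 48+14-13=49; pred: 14+20-2=32
Step 2: prey: 49+14-31=32; pred: 32+47-6=73
Step 3: prey: 32+9-46=0; pred: 73+70-14=129
Step 4: prey: 0+0-0=0; pred: 129+0-25=104
Step 5: prey: 0+0-0=0; pred: 104+0-20=84
Step 6: prey: 0+0-0=0; pred: 84+0-16=68
Step 7: prey: 0+0-0=0; pred: 68+0-13=55
Step 8: prey: 0+0-0=0; pred: 55+0-11=44
Step 9: prey: 0+0-0=0; pred: 44+0-8=36
Step 10: prey: 0+0-0=0; pred: 36+0-7=29
Step 11: prey: 0+0-0=0; pred: 29+0-5=24
Max prey = 49 at step 1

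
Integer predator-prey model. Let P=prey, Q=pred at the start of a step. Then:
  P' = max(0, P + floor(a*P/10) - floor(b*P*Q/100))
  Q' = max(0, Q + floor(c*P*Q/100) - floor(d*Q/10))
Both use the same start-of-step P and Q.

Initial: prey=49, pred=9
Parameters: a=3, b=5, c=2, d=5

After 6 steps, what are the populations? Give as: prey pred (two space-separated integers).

Answer: 2 4

Derivation:
Step 1: prey: 49+14-22=41; pred: 9+8-4=13
Step 2: prey: 41+12-26=27; pred: 13+10-6=17
Step 3: prey: 27+8-22=13; pred: 17+9-8=18
Step 4: prey: 13+3-11=5; pred: 18+4-9=13
Step 5: prey: 5+1-3=3; pred: 13+1-6=8
Step 6: prey: 3+0-1=2; pred: 8+0-4=4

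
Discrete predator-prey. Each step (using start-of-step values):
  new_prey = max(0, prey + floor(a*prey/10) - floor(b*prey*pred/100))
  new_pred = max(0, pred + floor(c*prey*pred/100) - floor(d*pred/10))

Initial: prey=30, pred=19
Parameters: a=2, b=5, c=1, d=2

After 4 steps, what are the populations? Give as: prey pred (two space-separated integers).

Step 1: prey: 30+6-28=8; pred: 19+5-3=21
Step 2: prey: 8+1-8=1; pred: 21+1-4=18
Step 3: prey: 1+0-0=1; pred: 18+0-3=15
Step 4: prey: 1+0-0=1; pred: 15+0-3=12

Answer: 1 12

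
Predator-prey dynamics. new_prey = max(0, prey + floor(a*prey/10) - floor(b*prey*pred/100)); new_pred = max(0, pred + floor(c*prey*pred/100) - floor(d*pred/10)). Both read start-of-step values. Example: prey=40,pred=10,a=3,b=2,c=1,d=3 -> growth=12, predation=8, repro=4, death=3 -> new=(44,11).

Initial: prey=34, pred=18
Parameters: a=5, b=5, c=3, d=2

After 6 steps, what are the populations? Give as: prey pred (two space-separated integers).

Answer: 0 20

Derivation:
Step 1: prey: 34+17-30=21; pred: 18+18-3=33
Step 2: prey: 21+10-34=0; pred: 33+20-6=47
Step 3: prey: 0+0-0=0; pred: 47+0-9=38
Step 4: prey: 0+0-0=0; pred: 38+0-7=31
Step 5: prey: 0+0-0=0; pred: 31+0-6=25
Step 6: prey: 0+0-0=0; pred: 25+0-5=20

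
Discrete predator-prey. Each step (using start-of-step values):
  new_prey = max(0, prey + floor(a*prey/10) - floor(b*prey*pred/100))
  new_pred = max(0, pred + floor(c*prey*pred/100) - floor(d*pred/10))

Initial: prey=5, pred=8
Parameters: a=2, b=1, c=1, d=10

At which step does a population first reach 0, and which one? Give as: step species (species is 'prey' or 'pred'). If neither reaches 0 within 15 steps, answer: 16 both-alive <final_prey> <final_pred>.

Step 1: prey: 5+1-0=6; pred: 8+0-8=0
First extinction: pred at step 1

Answer: 1 pred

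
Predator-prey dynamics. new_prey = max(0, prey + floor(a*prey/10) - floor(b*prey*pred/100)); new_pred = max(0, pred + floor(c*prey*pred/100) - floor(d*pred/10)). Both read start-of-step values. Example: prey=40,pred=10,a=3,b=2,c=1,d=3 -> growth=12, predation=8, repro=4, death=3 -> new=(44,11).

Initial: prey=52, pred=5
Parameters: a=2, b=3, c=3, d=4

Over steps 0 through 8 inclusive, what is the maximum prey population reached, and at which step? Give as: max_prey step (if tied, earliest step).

Step 1: prey: 52+10-7=55; pred: 5+7-2=10
Step 2: prey: 55+11-16=50; pred: 10+16-4=22
Step 3: prey: 50+10-33=27; pred: 22+33-8=47
Step 4: prey: 27+5-38=0; pred: 47+38-18=67
Step 5: prey: 0+0-0=0; pred: 67+0-26=41
Step 6: prey: 0+0-0=0; pred: 41+0-16=25
Step 7: prey: 0+0-0=0; pred: 25+0-10=15
Step 8: prey: 0+0-0=0; pred: 15+0-6=9
Max prey = 55 at step 1

Answer: 55 1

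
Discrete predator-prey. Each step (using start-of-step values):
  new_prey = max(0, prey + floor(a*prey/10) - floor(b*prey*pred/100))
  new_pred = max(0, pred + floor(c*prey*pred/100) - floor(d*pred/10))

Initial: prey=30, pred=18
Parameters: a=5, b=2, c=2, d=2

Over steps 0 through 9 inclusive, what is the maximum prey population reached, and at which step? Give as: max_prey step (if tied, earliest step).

Answer: 35 1

Derivation:
Step 1: prey: 30+15-10=35; pred: 18+10-3=25
Step 2: prey: 35+17-17=35; pred: 25+17-5=37
Step 3: prey: 35+17-25=27; pred: 37+25-7=55
Step 4: prey: 27+13-29=11; pred: 55+29-11=73
Step 5: prey: 11+5-16=0; pred: 73+16-14=75
Step 6: prey: 0+0-0=0; pred: 75+0-15=60
Step 7: prey: 0+0-0=0; pred: 60+0-12=48
Step 8: prey: 0+0-0=0; pred: 48+0-9=39
Step 9: prey: 0+0-0=0; pred: 39+0-7=32
Max prey = 35 at step 1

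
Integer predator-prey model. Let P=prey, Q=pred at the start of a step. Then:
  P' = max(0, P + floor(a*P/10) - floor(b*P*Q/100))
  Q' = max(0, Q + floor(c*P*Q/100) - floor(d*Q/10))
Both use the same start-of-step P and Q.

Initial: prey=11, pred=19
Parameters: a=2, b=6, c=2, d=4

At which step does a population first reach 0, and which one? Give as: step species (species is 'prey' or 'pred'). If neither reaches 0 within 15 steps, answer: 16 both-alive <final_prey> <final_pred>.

Answer: 16 both-alive 1 2

Derivation:
Step 1: prey: 11+2-12=1; pred: 19+4-7=16
Step 2: prey: 1+0-0=1; pred: 16+0-6=10
Step 3: prey: 1+0-0=1; pred: 10+0-4=6
Step 4: prey: 1+0-0=1; pred: 6+0-2=4
Step 5: prey: 1+0-0=1; pred: 4+0-1=3
Step 6: prey: 1+0-0=1; pred: 3+0-1=2
Step 7: prey: 1+0-0=1; pred: 2+0-0=2
Steps 8-15: state stable at prey=1, pred=2 (no change)
No extinction within 15 steps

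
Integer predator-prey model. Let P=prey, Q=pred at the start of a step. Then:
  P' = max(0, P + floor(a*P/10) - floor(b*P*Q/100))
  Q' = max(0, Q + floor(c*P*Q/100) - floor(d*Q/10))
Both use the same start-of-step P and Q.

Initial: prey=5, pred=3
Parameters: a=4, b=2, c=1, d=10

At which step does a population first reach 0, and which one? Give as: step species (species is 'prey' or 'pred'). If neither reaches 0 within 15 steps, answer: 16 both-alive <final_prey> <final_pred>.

Answer: 1 pred

Derivation:
Step 1: prey: 5+2-0=7; pred: 3+0-3=0
First extinction: pred at step 1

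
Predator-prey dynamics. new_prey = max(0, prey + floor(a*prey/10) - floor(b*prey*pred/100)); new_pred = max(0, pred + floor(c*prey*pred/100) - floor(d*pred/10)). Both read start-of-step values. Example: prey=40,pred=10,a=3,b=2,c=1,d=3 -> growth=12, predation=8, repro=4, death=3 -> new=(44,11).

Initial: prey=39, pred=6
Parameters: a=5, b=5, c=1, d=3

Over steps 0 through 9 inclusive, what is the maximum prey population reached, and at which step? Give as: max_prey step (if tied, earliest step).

Answer: 60 3

Derivation:
Step 1: prey: 39+19-11=47; pred: 6+2-1=7
Step 2: prey: 47+23-16=54; pred: 7+3-2=8
Step 3: prey: 54+27-21=60; pred: 8+4-2=10
Step 4: prey: 60+30-30=60; pred: 10+6-3=13
Step 5: prey: 60+30-39=51; pred: 13+7-3=17
Step 6: prey: 51+25-43=33; pred: 17+8-5=20
Step 7: prey: 33+16-33=16; pred: 20+6-6=20
Step 8: prey: 16+8-16=8; pred: 20+3-6=17
Step 9: prey: 8+4-6=6; pred: 17+1-5=13
Max prey = 60 at step 3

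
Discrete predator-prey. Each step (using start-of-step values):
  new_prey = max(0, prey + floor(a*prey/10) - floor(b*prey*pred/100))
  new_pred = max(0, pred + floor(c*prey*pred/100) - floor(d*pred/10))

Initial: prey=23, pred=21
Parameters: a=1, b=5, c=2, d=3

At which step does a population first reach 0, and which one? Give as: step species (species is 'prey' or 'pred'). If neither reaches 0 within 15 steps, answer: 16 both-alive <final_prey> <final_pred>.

Step 1: prey: 23+2-24=1; pred: 21+9-6=24
Step 2: prey: 1+0-1=0; pred: 24+0-7=17
First extinction: prey at step 2

Answer: 2 prey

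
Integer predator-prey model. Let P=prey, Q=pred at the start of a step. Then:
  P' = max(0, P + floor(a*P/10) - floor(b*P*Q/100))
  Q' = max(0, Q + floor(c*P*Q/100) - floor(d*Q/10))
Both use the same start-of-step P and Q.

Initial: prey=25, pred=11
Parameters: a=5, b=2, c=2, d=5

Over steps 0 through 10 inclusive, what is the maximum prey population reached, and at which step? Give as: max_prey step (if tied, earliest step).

Step 1: prey: 25+12-5=32; pred: 11+5-5=11
Step 2: prey: 32+16-7=41; pred: 11+7-5=13
Step 3: prey: 41+20-10=51; pred: 13+10-6=17
Step 4: prey: 51+25-17=59; pred: 17+17-8=26
Step 5: prey: 59+29-30=58; pred: 26+30-13=43
Step 6: prey: 58+29-49=38; pred: 43+49-21=71
Step 7: prey: 38+19-53=4; pred: 71+53-35=89
Step 8: prey: 4+2-7=0; pred: 89+7-44=52
Step 9: prey: 0+0-0=0; pred: 52+0-26=26
Step 10: prey: 0+0-0=0; pred: 26+0-13=13
Max prey = 59 at step 4

Answer: 59 4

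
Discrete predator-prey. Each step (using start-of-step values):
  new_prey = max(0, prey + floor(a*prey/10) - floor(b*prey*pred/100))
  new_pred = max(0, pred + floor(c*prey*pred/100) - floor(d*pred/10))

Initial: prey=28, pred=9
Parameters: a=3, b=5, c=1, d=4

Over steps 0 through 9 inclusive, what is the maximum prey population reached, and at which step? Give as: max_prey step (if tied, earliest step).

Step 1: prey: 28+8-12=24; pred: 9+2-3=8
Step 2: prey: 24+7-9=22; pred: 8+1-3=6
Step 3: prey: 22+6-6=22; pred: 6+1-2=5
Step 4: prey: 22+6-5=23; pred: 5+1-2=4
Step 5: prey: 23+6-4=25; pred: 4+0-1=3
Step 6: prey: 25+7-3=29; pred: 3+0-1=2
Step 7: prey: 29+8-2=35; pred: 2+0-0=2
Step 8: prey: 35+10-3=42; pred: 2+0-0=2
Step 9: prey: 42+12-4=50; pred: 2+0-0=2
Max prey = 50 at step 9

Answer: 50 9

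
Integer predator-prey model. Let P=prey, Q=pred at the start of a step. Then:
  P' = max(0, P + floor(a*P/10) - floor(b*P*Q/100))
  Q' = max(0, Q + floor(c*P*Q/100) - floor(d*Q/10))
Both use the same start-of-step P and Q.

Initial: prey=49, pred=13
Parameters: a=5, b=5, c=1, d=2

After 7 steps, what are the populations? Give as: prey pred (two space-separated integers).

Answer: 2 12

Derivation:
Step 1: prey: 49+24-31=42; pred: 13+6-2=17
Step 2: prey: 42+21-35=28; pred: 17+7-3=21
Step 3: prey: 28+14-29=13; pred: 21+5-4=22
Step 4: prey: 13+6-14=5; pred: 22+2-4=20
Step 5: prey: 5+2-5=2; pred: 20+1-4=17
Step 6: prey: 2+1-1=2; pred: 17+0-3=14
Step 7: prey: 2+1-1=2; pred: 14+0-2=12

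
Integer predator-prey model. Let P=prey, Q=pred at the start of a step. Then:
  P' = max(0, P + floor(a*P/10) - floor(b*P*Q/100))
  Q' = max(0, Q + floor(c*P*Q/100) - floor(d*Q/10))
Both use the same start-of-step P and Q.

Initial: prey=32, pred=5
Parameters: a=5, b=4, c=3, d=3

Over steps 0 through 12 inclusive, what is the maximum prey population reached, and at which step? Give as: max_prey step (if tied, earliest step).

Step 1: prey: 32+16-6=42; pred: 5+4-1=8
Step 2: prey: 42+21-13=50; pred: 8+10-2=16
Step 3: prey: 50+25-32=43; pred: 16+24-4=36
Step 4: prey: 43+21-61=3; pred: 36+46-10=72
Step 5: prey: 3+1-8=0; pred: 72+6-21=57
Step 6: prey: 0+0-0=0; pred: 57+0-17=40
Step 7: prey: 0+0-0=0; pred: 40+0-12=28
Step 8: prey: 0+0-0=0; pred: 28+0-8=20
Step 9: prey: 0+0-0=0; pred: 20+0-6=14
Step 10: prey: 0+0-0=0; pred: 14+0-4=10
Step 11: prey: 0+0-0=0; pred: 10+0-3=7
Step 12: prey: 0+0-0=0; pred: 7+0-2=5
Max prey = 50 at step 2

Answer: 50 2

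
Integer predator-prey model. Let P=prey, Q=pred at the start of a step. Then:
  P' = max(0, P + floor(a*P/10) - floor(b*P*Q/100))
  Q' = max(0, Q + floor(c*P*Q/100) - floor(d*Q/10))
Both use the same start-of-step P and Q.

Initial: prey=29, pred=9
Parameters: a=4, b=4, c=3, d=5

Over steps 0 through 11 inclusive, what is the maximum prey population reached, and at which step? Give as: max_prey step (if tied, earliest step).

Answer: 30 1

Derivation:
Step 1: prey: 29+11-10=30; pred: 9+7-4=12
Step 2: prey: 30+12-14=28; pred: 12+10-6=16
Step 3: prey: 28+11-17=22; pred: 16+13-8=21
Step 4: prey: 22+8-18=12; pred: 21+13-10=24
Step 5: prey: 12+4-11=5; pred: 24+8-12=20
Step 6: prey: 5+2-4=3; pred: 20+3-10=13
Step 7: prey: 3+1-1=3; pred: 13+1-6=8
Step 8: prey: 3+1-0=4; pred: 8+0-4=4
Step 9: prey: 4+1-0=5; pred: 4+0-2=2
Step 10: prey: 5+2-0=7; pred: 2+0-1=1
Step 11: prey: 7+2-0=9; pred: 1+0-0=1
Max prey = 30 at step 1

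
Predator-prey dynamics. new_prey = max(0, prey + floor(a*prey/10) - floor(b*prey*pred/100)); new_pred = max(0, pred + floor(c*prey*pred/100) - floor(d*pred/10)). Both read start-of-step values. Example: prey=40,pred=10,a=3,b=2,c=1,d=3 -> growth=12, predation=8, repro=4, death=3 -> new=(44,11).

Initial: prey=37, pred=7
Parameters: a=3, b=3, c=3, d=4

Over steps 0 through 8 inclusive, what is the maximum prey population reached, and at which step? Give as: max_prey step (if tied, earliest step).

Step 1: prey: 37+11-7=41; pred: 7+7-2=12
Step 2: prey: 41+12-14=39; pred: 12+14-4=22
Step 3: prey: 39+11-25=25; pred: 22+25-8=39
Step 4: prey: 25+7-29=3; pred: 39+29-15=53
Step 5: prey: 3+0-4=0; pred: 53+4-21=36
Step 6: prey: 0+0-0=0; pred: 36+0-14=22
Step 7: prey: 0+0-0=0; pred: 22+0-8=14
Step 8: prey: 0+0-0=0; pred: 14+0-5=9
Max prey = 41 at step 1

Answer: 41 1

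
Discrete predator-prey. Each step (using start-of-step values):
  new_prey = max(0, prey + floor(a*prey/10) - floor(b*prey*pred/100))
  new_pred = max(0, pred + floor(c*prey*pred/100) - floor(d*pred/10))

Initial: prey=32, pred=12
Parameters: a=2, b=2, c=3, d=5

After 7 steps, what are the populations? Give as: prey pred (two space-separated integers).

Step 1: prey: 32+6-7=31; pred: 12+11-6=17
Step 2: prey: 31+6-10=27; pred: 17+15-8=24
Step 3: prey: 27+5-12=20; pred: 24+19-12=31
Step 4: prey: 20+4-12=12; pred: 31+18-15=34
Step 5: prey: 12+2-8=6; pred: 34+12-17=29
Step 6: prey: 6+1-3=4; pred: 29+5-14=20
Step 7: prey: 4+0-1=3; pred: 20+2-10=12

Answer: 3 12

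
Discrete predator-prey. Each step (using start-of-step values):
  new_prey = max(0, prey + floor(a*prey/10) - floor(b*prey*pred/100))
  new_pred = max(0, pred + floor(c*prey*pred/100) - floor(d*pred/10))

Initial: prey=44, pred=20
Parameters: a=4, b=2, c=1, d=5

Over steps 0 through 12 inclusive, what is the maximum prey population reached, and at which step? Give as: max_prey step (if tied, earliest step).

Step 1: prey: 44+17-17=44; pred: 20+8-10=18
Step 2: prey: 44+17-15=46; pred: 18+7-9=16
Step 3: prey: 46+18-14=50; pred: 16+7-8=15
Step 4: prey: 50+20-15=55; pred: 15+7-7=15
Step 5: prey: 55+22-16=61; pred: 15+8-7=16
Step 6: prey: 61+24-19=66; pred: 16+9-8=17
Step 7: prey: 66+26-22=70; pred: 17+11-8=20
Step 8: prey: 70+28-28=70; pred: 20+14-10=24
Step 9: prey: 70+28-33=65; pred: 24+16-12=28
Step 10: prey: 65+26-36=55; pred: 28+18-14=32
Step 11: prey: 55+22-35=42; pred: 32+17-16=33
Step 12: prey: 42+16-27=31; pred: 33+13-16=30
Max prey = 70 at step 7

Answer: 70 7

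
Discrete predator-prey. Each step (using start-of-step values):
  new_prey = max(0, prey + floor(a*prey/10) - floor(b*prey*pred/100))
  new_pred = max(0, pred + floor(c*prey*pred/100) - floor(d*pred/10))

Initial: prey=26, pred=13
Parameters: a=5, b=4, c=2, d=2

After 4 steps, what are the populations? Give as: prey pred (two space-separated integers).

Step 1: prey: 26+13-13=26; pred: 13+6-2=17
Step 2: prey: 26+13-17=22; pred: 17+8-3=22
Step 3: prey: 22+11-19=14; pred: 22+9-4=27
Step 4: prey: 14+7-15=6; pred: 27+7-5=29

Answer: 6 29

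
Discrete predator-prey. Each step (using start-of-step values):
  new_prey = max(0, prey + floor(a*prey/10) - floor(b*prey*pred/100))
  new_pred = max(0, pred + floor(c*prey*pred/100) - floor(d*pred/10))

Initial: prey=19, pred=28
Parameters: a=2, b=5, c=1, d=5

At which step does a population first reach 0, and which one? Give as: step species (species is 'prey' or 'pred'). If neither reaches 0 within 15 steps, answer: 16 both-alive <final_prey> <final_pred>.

Step 1: prey: 19+3-26=0; pred: 28+5-14=19
First extinction: prey at step 1

Answer: 1 prey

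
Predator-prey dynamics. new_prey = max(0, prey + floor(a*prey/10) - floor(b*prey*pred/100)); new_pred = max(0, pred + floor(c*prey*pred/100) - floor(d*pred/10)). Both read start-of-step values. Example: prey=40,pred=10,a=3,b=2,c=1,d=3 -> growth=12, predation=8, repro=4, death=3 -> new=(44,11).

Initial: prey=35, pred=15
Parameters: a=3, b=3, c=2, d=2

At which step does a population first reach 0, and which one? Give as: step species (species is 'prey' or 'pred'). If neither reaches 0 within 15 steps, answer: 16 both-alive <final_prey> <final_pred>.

Answer: 5 prey

Derivation:
Step 1: prey: 35+10-15=30; pred: 15+10-3=22
Step 2: prey: 30+9-19=20; pred: 22+13-4=31
Step 3: prey: 20+6-18=8; pred: 31+12-6=37
Step 4: prey: 8+2-8=2; pred: 37+5-7=35
Step 5: prey: 2+0-2=0; pred: 35+1-7=29
First extinction: prey at step 5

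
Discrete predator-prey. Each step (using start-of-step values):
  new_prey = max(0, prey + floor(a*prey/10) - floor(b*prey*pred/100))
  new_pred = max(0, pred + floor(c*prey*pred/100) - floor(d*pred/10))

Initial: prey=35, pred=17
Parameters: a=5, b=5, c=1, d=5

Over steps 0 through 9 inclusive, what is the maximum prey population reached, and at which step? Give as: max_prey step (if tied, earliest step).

Step 1: prey: 35+17-29=23; pred: 17+5-8=14
Step 2: prey: 23+11-16=18; pred: 14+3-7=10
Step 3: prey: 18+9-9=18; pred: 10+1-5=6
Step 4: prey: 18+9-5=22; pred: 6+1-3=4
Step 5: prey: 22+11-4=29; pred: 4+0-2=2
Step 6: prey: 29+14-2=41; pred: 2+0-1=1
Step 7: prey: 41+20-2=59; pred: 1+0-0=1
Step 8: prey: 59+29-2=86; pred: 1+0-0=1
Step 9: prey: 86+43-4=125; pred: 1+0-0=1
Max prey = 125 at step 9

Answer: 125 9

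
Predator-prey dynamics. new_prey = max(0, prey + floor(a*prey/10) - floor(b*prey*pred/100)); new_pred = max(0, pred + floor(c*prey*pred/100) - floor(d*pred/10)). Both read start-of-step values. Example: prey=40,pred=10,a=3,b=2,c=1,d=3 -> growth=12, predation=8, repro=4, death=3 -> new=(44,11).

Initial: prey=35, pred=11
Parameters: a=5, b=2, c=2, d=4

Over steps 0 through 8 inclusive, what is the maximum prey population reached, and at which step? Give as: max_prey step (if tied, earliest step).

Answer: 59 3

Derivation:
Step 1: prey: 35+17-7=45; pred: 11+7-4=14
Step 2: prey: 45+22-12=55; pred: 14+12-5=21
Step 3: prey: 55+27-23=59; pred: 21+23-8=36
Step 4: prey: 59+29-42=46; pred: 36+42-14=64
Step 5: prey: 46+23-58=11; pred: 64+58-25=97
Step 6: prey: 11+5-21=0; pred: 97+21-38=80
Step 7: prey: 0+0-0=0; pred: 80+0-32=48
Step 8: prey: 0+0-0=0; pred: 48+0-19=29
Max prey = 59 at step 3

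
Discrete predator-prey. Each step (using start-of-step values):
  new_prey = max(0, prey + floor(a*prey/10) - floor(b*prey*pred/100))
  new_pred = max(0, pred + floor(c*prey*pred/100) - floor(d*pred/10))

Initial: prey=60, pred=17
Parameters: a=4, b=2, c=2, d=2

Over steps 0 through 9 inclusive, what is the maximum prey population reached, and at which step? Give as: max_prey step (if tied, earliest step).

Step 1: prey: 60+24-20=64; pred: 17+20-3=34
Step 2: prey: 64+25-43=46; pred: 34+43-6=71
Step 3: prey: 46+18-65=0; pred: 71+65-14=122
Step 4: prey: 0+0-0=0; pred: 122+0-24=98
Step 5: prey: 0+0-0=0; pred: 98+0-19=79
Step 6: prey: 0+0-0=0; pred: 79+0-15=64
Step 7: prey: 0+0-0=0; pred: 64+0-12=52
Step 8: prey: 0+0-0=0; pred: 52+0-10=42
Step 9: prey: 0+0-0=0; pred: 42+0-8=34
Max prey = 64 at step 1

Answer: 64 1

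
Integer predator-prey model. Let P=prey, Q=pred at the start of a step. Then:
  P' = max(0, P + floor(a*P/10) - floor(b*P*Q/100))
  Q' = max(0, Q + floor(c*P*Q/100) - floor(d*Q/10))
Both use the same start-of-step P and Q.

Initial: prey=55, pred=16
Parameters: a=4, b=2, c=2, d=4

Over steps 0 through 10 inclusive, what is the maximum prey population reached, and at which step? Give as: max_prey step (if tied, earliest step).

Answer: 60 1

Derivation:
Step 1: prey: 55+22-17=60; pred: 16+17-6=27
Step 2: prey: 60+24-32=52; pred: 27+32-10=49
Step 3: prey: 52+20-50=22; pred: 49+50-19=80
Step 4: prey: 22+8-35=0; pred: 80+35-32=83
Step 5: prey: 0+0-0=0; pred: 83+0-33=50
Step 6: prey: 0+0-0=0; pred: 50+0-20=30
Step 7: prey: 0+0-0=0; pred: 30+0-12=18
Step 8: prey: 0+0-0=0; pred: 18+0-7=11
Step 9: prey: 0+0-0=0; pred: 11+0-4=7
Step 10: prey: 0+0-0=0; pred: 7+0-2=5
Max prey = 60 at step 1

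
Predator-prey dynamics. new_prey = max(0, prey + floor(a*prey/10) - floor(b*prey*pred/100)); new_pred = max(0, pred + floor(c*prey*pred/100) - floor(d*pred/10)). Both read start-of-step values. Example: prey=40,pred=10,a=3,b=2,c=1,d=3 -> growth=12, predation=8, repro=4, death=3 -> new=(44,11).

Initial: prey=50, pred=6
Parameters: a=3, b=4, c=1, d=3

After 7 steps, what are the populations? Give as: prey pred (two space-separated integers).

Answer: 14 14

Derivation:
Step 1: prey: 50+15-12=53; pred: 6+3-1=8
Step 2: prey: 53+15-16=52; pred: 8+4-2=10
Step 3: prey: 52+15-20=47; pred: 10+5-3=12
Step 4: prey: 47+14-22=39; pred: 12+5-3=14
Step 5: prey: 39+11-21=29; pred: 14+5-4=15
Step 6: prey: 29+8-17=20; pred: 15+4-4=15
Step 7: prey: 20+6-12=14; pred: 15+3-4=14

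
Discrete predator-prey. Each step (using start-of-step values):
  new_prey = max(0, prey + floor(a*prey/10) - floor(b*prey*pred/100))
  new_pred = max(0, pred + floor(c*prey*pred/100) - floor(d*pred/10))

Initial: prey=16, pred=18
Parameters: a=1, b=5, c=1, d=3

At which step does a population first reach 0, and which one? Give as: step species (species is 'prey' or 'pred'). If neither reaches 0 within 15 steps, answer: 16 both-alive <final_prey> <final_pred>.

Answer: 16 both-alive 1 3

Derivation:
Step 1: prey: 16+1-14=3; pred: 18+2-5=15
Step 2: prey: 3+0-2=1; pred: 15+0-4=11
Step 3: prey: 1+0-0=1; pred: 11+0-3=8
Step 4: prey: 1+0-0=1; pred: 8+0-2=6
Step 5: prey: 1+0-0=1; pred: 6+0-1=5
Step 6: prey: 1+0-0=1; pred: 5+0-1=4
Step 7: prey: 1+0-0=1; pred: 4+0-1=3
Step 8: prey: 1+0-0=1; pred: 3+0-0=3
Steps 9-15: state stable at prey=1, pred=3 (no change)
No extinction within 15 steps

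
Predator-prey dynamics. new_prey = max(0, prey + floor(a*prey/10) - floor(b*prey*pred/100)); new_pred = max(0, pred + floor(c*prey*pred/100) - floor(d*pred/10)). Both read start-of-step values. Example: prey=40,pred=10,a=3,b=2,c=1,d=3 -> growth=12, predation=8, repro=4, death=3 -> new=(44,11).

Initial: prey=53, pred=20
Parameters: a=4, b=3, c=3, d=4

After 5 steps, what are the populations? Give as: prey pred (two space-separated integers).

Answer: 0 23

Derivation:
Step 1: prey: 53+21-31=43; pred: 20+31-8=43
Step 2: prey: 43+17-55=5; pred: 43+55-17=81
Step 3: prey: 5+2-12=0; pred: 81+12-32=61
Step 4: prey: 0+0-0=0; pred: 61+0-24=37
Step 5: prey: 0+0-0=0; pred: 37+0-14=23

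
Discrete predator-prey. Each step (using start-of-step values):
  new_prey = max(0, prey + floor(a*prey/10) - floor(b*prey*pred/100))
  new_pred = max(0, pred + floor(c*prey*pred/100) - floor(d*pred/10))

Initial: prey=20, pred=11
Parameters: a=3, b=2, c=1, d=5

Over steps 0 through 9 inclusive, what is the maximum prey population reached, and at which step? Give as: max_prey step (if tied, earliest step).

Step 1: prey: 20+6-4=22; pred: 11+2-5=8
Step 2: prey: 22+6-3=25; pred: 8+1-4=5
Step 3: prey: 25+7-2=30; pred: 5+1-2=4
Step 4: prey: 30+9-2=37; pred: 4+1-2=3
Step 5: prey: 37+11-2=46; pred: 3+1-1=3
Step 6: prey: 46+13-2=57; pred: 3+1-1=3
Step 7: prey: 57+17-3=71; pred: 3+1-1=3
Step 8: prey: 71+21-4=88; pred: 3+2-1=4
Step 9: prey: 88+26-7=107; pred: 4+3-2=5
Max prey = 107 at step 9

Answer: 107 9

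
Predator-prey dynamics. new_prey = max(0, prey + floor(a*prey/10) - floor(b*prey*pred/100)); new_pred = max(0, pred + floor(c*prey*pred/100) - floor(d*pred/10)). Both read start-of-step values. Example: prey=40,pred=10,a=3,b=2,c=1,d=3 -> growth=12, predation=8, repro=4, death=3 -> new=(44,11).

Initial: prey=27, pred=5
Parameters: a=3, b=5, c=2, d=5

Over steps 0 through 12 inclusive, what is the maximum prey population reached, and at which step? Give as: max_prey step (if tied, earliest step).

Answer: 32 3

Derivation:
Step 1: prey: 27+8-6=29; pred: 5+2-2=5
Step 2: prey: 29+8-7=30; pred: 5+2-2=5
Step 3: prey: 30+9-7=32; pred: 5+3-2=6
Step 4: prey: 32+9-9=32; pred: 6+3-3=6
Step 5: prey: 32+9-9=32; pred: 6+3-3=6
Step 6: prey: 32+9-9=32; pred: 6+3-3=6
Step 7: prey: 32+9-9=32; pred: 6+3-3=6
Step 8: prey: 32+9-9=32; pred: 6+3-3=6
Step 9: prey: 32+9-9=32; pred: 6+3-3=6
Step 10: prey: 32+9-9=32; pred: 6+3-3=6
Step 11: prey: 32+9-9=32; pred: 6+3-3=6
Step 12: prey: 32+9-9=32; pred: 6+3-3=6
Max prey = 32 at step 3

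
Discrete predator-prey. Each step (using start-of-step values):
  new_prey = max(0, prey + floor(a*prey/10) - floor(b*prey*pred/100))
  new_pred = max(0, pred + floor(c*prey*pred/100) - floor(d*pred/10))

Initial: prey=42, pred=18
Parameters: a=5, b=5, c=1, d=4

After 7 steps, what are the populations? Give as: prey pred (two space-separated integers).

Answer: 25 2

Derivation:
Step 1: prey: 42+21-37=26; pred: 18+7-7=18
Step 2: prey: 26+13-23=16; pred: 18+4-7=15
Step 3: prey: 16+8-12=12; pred: 15+2-6=11
Step 4: prey: 12+6-6=12; pred: 11+1-4=8
Step 5: prey: 12+6-4=14; pred: 8+0-3=5
Step 6: prey: 14+7-3=18; pred: 5+0-2=3
Step 7: prey: 18+9-2=25; pred: 3+0-1=2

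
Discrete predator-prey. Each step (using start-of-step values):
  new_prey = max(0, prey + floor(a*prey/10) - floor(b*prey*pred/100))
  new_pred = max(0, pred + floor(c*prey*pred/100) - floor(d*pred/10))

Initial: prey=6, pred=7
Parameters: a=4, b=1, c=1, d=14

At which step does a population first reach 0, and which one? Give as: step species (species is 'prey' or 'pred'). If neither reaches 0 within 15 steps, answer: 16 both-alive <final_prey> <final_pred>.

Answer: 1 pred

Derivation:
Step 1: prey: 6+2-0=8; pred: 7+0-9=0
First extinction: pred at step 1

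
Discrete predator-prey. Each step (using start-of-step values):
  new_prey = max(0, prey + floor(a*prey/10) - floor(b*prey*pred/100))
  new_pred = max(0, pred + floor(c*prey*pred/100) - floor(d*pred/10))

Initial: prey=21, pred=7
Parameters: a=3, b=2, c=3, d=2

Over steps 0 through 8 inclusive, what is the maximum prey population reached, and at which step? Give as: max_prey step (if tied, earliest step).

Answer: 27 2

Derivation:
Step 1: prey: 21+6-2=25; pred: 7+4-1=10
Step 2: prey: 25+7-5=27; pred: 10+7-2=15
Step 3: prey: 27+8-8=27; pred: 15+12-3=24
Step 4: prey: 27+8-12=23; pred: 24+19-4=39
Step 5: prey: 23+6-17=12; pred: 39+26-7=58
Step 6: prey: 12+3-13=2; pred: 58+20-11=67
Step 7: prey: 2+0-2=0; pred: 67+4-13=58
Step 8: prey: 0+0-0=0; pred: 58+0-11=47
Max prey = 27 at step 2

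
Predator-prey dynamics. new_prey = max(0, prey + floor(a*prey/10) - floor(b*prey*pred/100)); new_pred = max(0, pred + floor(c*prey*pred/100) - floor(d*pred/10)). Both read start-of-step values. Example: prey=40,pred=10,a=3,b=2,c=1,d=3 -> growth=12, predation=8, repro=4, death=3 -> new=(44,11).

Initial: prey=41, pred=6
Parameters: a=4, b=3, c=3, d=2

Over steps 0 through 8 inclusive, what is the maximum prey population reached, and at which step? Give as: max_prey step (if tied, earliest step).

Step 1: prey: 41+16-7=50; pred: 6+7-1=12
Step 2: prey: 50+20-18=52; pred: 12+18-2=28
Step 3: prey: 52+20-43=29; pred: 28+43-5=66
Step 4: prey: 29+11-57=0; pred: 66+57-13=110
Step 5: prey: 0+0-0=0; pred: 110+0-22=88
Step 6: prey: 0+0-0=0; pred: 88+0-17=71
Step 7: prey: 0+0-0=0; pred: 71+0-14=57
Step 8: prey: 0+0-0=0; pred: 57+0-11=46
Max prey = 52 at step 2

Answer: 52 2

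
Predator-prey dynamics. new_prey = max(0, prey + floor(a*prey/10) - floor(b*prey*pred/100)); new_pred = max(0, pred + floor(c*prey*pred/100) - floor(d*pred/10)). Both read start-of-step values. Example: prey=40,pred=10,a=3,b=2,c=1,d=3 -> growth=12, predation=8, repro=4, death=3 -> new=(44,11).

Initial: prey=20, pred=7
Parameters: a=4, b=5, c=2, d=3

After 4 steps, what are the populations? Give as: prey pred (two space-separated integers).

Step 1: prey: 20+8-7=21; pred: 7+2-2=7
Step 2: prey: 21+8-7=22; pred: 7+2-2=7
Step 3: prey: 22+8-7=23; pred: 7+3-2=8
Step 4: prey: 23+9-9=23; pred: 8+3-2=9

Answer: 23 9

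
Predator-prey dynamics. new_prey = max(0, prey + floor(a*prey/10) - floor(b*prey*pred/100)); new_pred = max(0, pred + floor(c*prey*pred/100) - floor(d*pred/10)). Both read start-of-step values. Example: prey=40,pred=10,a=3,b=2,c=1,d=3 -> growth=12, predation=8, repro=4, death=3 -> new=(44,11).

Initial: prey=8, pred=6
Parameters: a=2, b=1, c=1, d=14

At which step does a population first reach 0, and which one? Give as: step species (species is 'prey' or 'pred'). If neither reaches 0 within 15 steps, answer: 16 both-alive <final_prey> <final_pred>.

Answer: 1 pred

Derivation:
Step 1: prey: 8+1-0=9; pred: 6+0-8=0
First extinction: pred at step 1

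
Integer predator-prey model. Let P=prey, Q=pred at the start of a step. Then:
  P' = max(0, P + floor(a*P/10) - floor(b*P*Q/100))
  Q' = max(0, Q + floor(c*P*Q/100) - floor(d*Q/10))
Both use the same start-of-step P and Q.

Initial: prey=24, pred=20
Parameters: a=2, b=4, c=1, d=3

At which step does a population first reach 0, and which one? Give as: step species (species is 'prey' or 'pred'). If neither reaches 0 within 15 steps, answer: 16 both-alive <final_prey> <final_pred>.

Answer: 16 both-alive 2 3

Derivation:
Step 1: prey: 24+4-19=9; pred: 20+4-6=18
Step 2: prey: 9+1-6=4; pred: 18+1-5=14
Step 3: prey: 4+0-2=2; pred: 14+0-4=10
Step 4: prey: 2+0-0=2; pred: 10+0-3=7
Step 5: prey: 2+0-0=2; pred: 7+0-2=5
Step 6: prey: 2+0-0=2; pred: 5+0-1=4
Step 7: prey: 2+0-0=2; pred: 4+0-1=3
Step 8: prey: 2+0-0=2; pred: 3+0-0=3
Steps 9-15: state stable at prey=2, pred=3 (no change)
No extinction within 15 steps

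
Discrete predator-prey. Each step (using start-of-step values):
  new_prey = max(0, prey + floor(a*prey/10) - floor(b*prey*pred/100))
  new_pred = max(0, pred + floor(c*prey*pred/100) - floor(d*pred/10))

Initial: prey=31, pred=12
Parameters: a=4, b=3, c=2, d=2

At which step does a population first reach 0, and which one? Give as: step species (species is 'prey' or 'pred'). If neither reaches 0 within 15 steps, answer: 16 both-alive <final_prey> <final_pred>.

Answer: 6 prey

Derivation:
Step 1: prey: 31+12-11=32; pred: 12+7-2=17
Step 2: prey: 32+12-16=28; pred: 17+10-3=24
Step 3: prey: 28+11-20=19; pred: 24+13-4=33
Step 4: prey: 19+7-18=8; pred: 33+12-6=39
Step 5: prey: 8+3-9=2; pred: 39+6-7=38
Step 6: prey: 2+0-2=0; pred: 38+1-7=32
First extinction: prey at step 6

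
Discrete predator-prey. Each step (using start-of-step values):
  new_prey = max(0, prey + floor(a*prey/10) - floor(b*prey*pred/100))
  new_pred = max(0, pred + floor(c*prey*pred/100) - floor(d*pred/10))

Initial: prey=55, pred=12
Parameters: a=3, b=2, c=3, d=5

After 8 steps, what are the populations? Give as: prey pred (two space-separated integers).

Step 1: prey: 55+16-13=58; pred: 12+19-6=25
Step 2: prey: 58+17-29=46; pred: 25+43-12=56
Step 3: prey: 46+13-51=8; pred: 56+77-28=105
Step 4: prey: 8+2-16=0; pred: 105+25-52=78
Step 5: prey: 0+0-0=0; pred: 78+0-39=39
Step 6: prey: 0+0-0=0; pred: 39+0-19=20
Step 7: prey: 0+0-0=0; pred: 20+0-10=10
Step 8: prey: 0+0-0=0; pred: 10+0-5=5

Answer: 0 5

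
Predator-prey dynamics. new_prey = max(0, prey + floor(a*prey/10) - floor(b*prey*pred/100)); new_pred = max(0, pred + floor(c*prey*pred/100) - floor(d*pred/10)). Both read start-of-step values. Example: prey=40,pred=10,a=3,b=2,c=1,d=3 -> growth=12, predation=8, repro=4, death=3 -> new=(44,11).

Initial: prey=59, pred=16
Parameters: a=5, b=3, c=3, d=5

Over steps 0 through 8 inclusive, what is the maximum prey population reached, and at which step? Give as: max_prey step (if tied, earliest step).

Answer: 60 1

Derivation:
Step 1: prey: 59+29-28=60; pred: 16+28-8=36
Step 2: prey: 60+30-64=26; pred: 36+64-18=82
Step 3: prey: 26+13-63=0; pred: 82+63-41=104
Step 4: prey: 0+0-0=0; pred: 104+0-52=52
Step 5: prey: 0+0-0=0; pred: 52+0-26=26
Step 6: prey: 0+0-0=0; pred: 26+0-13=13
Step 7: prey: 0+0-0=0; pred: 13+0-6=7
Step 8: prey: 0+0-0=0; pred: 7+0-3=4
Max prey = 60 at step 1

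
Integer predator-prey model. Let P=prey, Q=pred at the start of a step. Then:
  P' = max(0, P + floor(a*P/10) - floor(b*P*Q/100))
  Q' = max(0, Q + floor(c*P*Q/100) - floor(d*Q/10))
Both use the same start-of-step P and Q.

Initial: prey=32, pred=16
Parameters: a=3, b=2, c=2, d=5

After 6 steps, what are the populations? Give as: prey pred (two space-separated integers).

Answer: 18 18

Derivation:
Step 1: prey: 32+9-10=31; pred: 16+10-8=18
Step 2: prey: 31+9-11=29; pred: 18+11-9=20
Step 3: prey: 29+8-11=26; pred: 20+11-10=21
Step 4: prey: 26+7-10=23; pred: 21+10-10=21
Step 5: prey: 23+6-9=20; pred: 21+9-10=20
Step 6: prey: 20+6-8=18; pred: 20+8-10=18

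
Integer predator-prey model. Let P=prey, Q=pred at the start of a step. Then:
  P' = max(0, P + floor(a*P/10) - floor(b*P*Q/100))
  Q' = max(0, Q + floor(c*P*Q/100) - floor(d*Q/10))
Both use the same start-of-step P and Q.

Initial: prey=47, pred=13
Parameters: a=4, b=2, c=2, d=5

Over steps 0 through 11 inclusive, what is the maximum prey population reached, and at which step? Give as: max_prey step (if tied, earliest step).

Answer: 54 2

Derivation:
Step 1: prey: 47+18-12=53; pred: 13+12-6=19
Step 2: prey: 53+21-20=54; pred: 19+20-9=30
Step 3: prey: 54+21-32=43; pred: 30+32-15=47
Step 4: prey: 43+17-40=20; pred: 47+40-23=64
Step 5: prey: 20+8-25=3; pred: 64+25-32=57
Step 6: prey: 3+1-3=1; pred: 57+3-28=32
Step 7: prey: 1+0-0=1; pred: 32+0-16=16
Step 8: prey: 1+0-0=1; pred: 16+0-8=8
Step 9: prey: 1+0-0=1; pred: 8+0-4=4
Step 10: prey: 1+0-0=1; pred: 4+0-2=2
Step 11: prey: 1+0-0=1; pred: 2+0-1=1
Max prey = 54 at step 2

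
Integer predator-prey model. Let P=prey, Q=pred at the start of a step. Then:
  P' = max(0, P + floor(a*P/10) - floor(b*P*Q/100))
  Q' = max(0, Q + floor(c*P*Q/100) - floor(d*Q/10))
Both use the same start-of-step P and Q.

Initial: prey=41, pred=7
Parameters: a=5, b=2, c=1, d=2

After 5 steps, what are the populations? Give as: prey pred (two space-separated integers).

Answer: 103 58

Derivation:
Step 1: prey: 41+20-5=56; pred: 7+2-1=8
Step 2: prey: 56+28-8=76; pred: 8+4-1=11
Step 3: prey: 76+38-16=98; pred: 11+8-2=17
Step 4: prey: 98+49-33=114; pred: 17+16-3=30
Step 5: prey: 114+57-68=103; pred: 30+34-6=58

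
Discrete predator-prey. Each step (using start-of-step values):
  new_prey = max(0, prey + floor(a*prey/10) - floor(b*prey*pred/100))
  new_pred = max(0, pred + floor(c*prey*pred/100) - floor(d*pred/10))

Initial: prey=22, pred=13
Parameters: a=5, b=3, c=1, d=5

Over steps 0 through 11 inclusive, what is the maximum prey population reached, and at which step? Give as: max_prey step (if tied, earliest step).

Step 1: prey: 22+11-8=25; pred: 13+2-6=9
Step 2: prey: 25+12-6=31; pred: 9+2-4=7
Step 3: prey: 31+15-6=40; pred: 7+2-3=6
Step 4: prey: 40+20-7=53; pred: 6+2-3=5
Step 5: prey: 53+26-7=72; pred: 5+2-2=5
Step 6: prey: 72+36-10=98; pred: 5+3-2=6
Step 7: prey: 98+49-17=130; pred: 6+5-3=8
Step 8: prey: 130+65-31=164; pred: 8+10-4=14
Step 9: prey: 164+82-68=178; pred: 14+22-7=29
Step 10: prey: 178+89-154=113; pred: 29+51-14=66
Step 11: prey: 113+56-223=0; pred: 66+74-33=107
Max prey = 178 at step 9

Answer: 178 9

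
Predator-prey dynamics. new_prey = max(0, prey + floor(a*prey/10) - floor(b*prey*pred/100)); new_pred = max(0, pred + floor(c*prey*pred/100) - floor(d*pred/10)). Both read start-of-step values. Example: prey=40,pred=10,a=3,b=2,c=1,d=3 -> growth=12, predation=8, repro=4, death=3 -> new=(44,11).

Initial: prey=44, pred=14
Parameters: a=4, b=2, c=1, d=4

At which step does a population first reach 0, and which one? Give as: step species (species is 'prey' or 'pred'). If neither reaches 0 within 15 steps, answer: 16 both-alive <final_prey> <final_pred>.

Step 1: prey: 44+17-12=49; pred: 14+6-5=15
Step 2: prey: 49+19-14=54; pred: 15+7-6=16
Step 3: prey: 54+21-17=58; pred: 16+8-6=18
Step 4: prey: 58+23-20=61; pred: 18+10-7=21
Step 5: prey: 61+24-25=60; pred: 21+12-8=25
Step 6: prey: 60+24-30=54; pred: 25+15-10=30
Step 7: prey: 54+21-32=43; pred: 30+16-12=34
Step 8: prey: 43+17-29=31; pred: 34+14-13=35
Step 9: prey: 31+12-21=22; pred: 35+10-14=31
Step 10: prey: 22+8-13=17; pred: 31+6-12=25
Step 11: prey: 17+6-8=15; pred: 25+4-10=19
Step 12: prey: 15+6-5=16; pred: 19+2-7=14
Step 13: prey: 16+6-4=18; pred: 14+2-5=11
Step 14: prey: 18+7-3=22; pred: 11+1-4=8
Step 15: prey: 22+8-3=27; pred: 8+1-3=6
No extinction within 15 steps

Answer: 16 both-alive 27 6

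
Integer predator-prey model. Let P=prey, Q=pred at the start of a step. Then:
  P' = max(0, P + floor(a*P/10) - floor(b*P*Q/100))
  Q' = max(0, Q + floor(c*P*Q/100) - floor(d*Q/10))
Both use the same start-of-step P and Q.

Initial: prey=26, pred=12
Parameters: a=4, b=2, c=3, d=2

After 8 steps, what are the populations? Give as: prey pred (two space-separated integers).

Answer: 0 44

Derivation:
Step 1: prey: 26+10-6=30; pred: 12+9-2=19
Step 2: prey: 30+12-11=31; pred: 19+17-3=33
Step 3: prey: 31+12-20=23; pred: 33+30-6=57
Step 4: prey: 23+9-26=6; pred: 57+39-11=85
Step 5: prey: 6+2-10=0; pred: 85+15-17=83
Step 6: prey: 0+0-0=0; pred: 83+0-16=67
Step 7: prey: 0+0-0=0; pred: 67+0-13=54
Step 8: prey: 0+0-0=0; pred: 54+0-10=44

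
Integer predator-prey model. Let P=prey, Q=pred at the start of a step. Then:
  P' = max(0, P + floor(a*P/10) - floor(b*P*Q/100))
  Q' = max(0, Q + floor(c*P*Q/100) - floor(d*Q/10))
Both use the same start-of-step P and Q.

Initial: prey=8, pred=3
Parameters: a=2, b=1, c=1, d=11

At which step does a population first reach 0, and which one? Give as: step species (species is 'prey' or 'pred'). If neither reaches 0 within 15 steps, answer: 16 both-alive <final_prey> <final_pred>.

Step 1: prey: 8+1-0=9; pred: 3+0-3=0
First extinction: pred at step 1

Answer: 1 pred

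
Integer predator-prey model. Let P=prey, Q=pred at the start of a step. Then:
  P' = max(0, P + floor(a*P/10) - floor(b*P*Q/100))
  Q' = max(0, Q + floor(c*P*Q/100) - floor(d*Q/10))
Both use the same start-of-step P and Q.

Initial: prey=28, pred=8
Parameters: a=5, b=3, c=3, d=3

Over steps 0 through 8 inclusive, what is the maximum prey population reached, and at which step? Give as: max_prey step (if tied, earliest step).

Step 1: prey: 28+14-6=36; pred: 8+6-2=12
Step 2: prey: 36+18-12=42; pred: 12+12-3=21
Step 3: prey: 42+21-26=37; pred: 21+26-6=41
Step 4: prey: 37+18-45=10; pred: 41+45-12=74
Step 5: prey: 10+5-22=0; pred: 74+22-22=74
Step 6: prey: 0+0-0=0; pred: 74+0-22=52
Step 7: prey: 0+0-0=0; pred: 52+0-15=37
Step 8: prey: 0+0-0=0; pred: 37+0-11=26
Max prey = 42 at step 2

Answer: 42 2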